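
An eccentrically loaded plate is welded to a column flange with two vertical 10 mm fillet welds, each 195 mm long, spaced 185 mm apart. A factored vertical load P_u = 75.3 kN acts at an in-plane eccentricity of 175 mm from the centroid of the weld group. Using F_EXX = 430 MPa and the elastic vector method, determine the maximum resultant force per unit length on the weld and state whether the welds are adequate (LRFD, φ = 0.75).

Total weld length L_w = 390 mm. Treat welds as unit-width lines.
Polar moment about centroid: J = 2[d³/12 + d(b/2)²] = 2[195³/12 + 195×92.5²] = 4573000 mm³.
Direct shear f_v = P/L_w = 75.3×10³ / 390 = 193.1 N/mm (vertical).
Torsion M = P·e = 75.3×10³ × 175 = 13178000 N·mm.
Critical point at (x, y) = (92.5, 97.5) from centroid. f_tx = M·y/J = 281 N/mm; f_ty = M·x/J = 266.6 N/mm.
Resultant f_max = √[f_tx² + (f_v + f_ty)²] = √[281² + (193.1 + 266.6)²] = 538.7 N/mm.
Capacity per unit length: φr_n = 0.75 × 0.6 × 430 × (0.707 × 10) = 1368 N/mm.
538.7 ≤ 1368 → adequate.

f_max ≈ 539 N/mm; adequate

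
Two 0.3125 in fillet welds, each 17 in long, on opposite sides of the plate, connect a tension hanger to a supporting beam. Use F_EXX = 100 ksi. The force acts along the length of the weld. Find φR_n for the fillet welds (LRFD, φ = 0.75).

φR_n ≈ 338 kip

Effective throat t_e = 0.707 × 0.3125 = 0.2209 in.
Total length L = 34 in; A_we = 0.2209 × 34 = 7.512 in².
F_nw = 0.6 F_EXX = 0.6 × 100 = 60 ksi.
φR_n = 0.75 × 60 × 7.512 = 338 kip.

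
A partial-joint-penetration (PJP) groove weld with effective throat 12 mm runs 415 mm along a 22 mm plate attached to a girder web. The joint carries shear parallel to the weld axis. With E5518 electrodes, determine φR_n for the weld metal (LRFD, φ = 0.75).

E55XX → F_EXX = 550 MPa.
Effective throat (given) t_e = 12 mm.
A_we = 12 × 415 = 4980 mm².
F_nw = 0.6 F_EXX = 330 MPa.
φR_n = 0.75 × 330 × 4980 × 10⁻³ = 1233 kN.

φR_n ≈ 1230 kN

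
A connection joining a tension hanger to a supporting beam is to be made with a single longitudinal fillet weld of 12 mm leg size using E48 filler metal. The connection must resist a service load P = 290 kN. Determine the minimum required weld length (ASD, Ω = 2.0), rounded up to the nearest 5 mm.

L = 240 mm

E48XX → F_EXX = 480 MPa.
Throat t_e = 0.707 × 12 = 8.484 mm.
r_n/Ω = (0.6 × 480 × 8.484) / 2.0 = 1222 N/mm = 1.222 kN/mm.
L_req = P / (r_n/Ω) = 290 / 1.222 = 237.4 mm total.
Round up → use L = 240 mm.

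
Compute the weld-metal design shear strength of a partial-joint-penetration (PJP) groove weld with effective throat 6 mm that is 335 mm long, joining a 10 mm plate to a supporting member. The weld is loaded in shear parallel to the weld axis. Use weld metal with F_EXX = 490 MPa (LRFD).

Effective throat (given) t_e = 6 mm.
A_we = 6 × 335 = 2010 mm².
F_nw = 0.6 F_EXX = 294 MPa.
φR_n = 0.75 × 294 × 2010 × 10⁻³ = 443.2 kN.

φR_n ≈ 443 kN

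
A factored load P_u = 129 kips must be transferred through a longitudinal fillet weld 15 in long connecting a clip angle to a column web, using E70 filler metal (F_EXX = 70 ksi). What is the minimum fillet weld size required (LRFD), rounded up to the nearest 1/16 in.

w = 7/16 in

Total weld length L = 15 in.
Required throat t_e = P_u / (φ × 0.6 F_EXX × L) = 129 / (0.75 × 0.6 × 70 × 15) = 0.273 in.
Required leg w = t_e / 0.707 = 0.3862 in → use 7/16 in.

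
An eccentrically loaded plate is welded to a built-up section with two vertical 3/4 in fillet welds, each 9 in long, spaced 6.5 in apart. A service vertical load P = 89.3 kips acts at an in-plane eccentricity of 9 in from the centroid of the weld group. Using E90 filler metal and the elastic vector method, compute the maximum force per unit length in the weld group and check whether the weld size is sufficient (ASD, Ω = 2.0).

f_max ≈ 17.7 kip/in; NOT adequate

E90XX → F_EXX = 90 ksi.
Total weld length L_w = 18 in. Treat welds as unit-width lines.
Polar moment about centroid: J = 2[d³/12 + d(b/2)²] = 2[9³/12 + 9×3.25²] = 311.6 in³.
Direct shear f_v = P/L_w = 89.3 / 18 = 4.961 kip/in (vertical).
Torsion M = P·e = 89.3 × 9 = 803.7 kip·in.
Critical point at (x, y) = (3.25, 4.5) from centroid. f_tx = M·y/J = 11.61 kip/in; f_ty = M·x/J = 8.382 kip/in.
Resultant f_max = √[f_tx² + (f_v + f_ty)²] = √[11.61² + (4.961 + 8.382)²] = 17.68 kip/in.
Capacity per unit length: r_n/Ω = (1/2.0) × 0.6 × 90 × (0.707 × 0.75) = 14.32 kip/in.
17.68 > 14.32 → NOT adequate.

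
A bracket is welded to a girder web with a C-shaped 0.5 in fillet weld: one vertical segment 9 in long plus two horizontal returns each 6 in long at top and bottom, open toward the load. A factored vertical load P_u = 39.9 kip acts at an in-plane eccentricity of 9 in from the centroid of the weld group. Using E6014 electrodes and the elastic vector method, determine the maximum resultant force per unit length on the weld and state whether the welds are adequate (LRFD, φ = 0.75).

E60XX → F_EXX = 60 ksi.
Total weld length L_w = 21 in. Treat welds as unit-width lines.
Centroid: x̄ = 2×6×3 / 21 = 1.714 in from the vertical weld.
Polar moment about centroid: J = I_x + I_y = [9³/12 + 2×6×4.5²] + [9×1.714² + 2(6³/12 + 6×1.286²)] = 386 in³.
Direct shear f_v = P/L_w = 39.9 / 21 = 1.9 kip/in (vertical).
Torsion M = P·e = 39.9 × 9 = 359.1 kip·in.
Critical point at (x, y) = (4.286, 4.5) from centroid. f_tx = M·y/J = 4.186 kip/in; f_ty = M·x/J = 3.987 kip/in.
Resultant f_max = √[f_tx² + (f_v + f_ty)²] = √[4.186² + (1.9 + 3.987)²] = 7.223 kip/in.
Capacity per unit length: φr_n = 0.75 × 0.6 × 60 × (0.707 × 0.5) = 9.544 kip/in.
7.223 ≤ 9.544 → adequate.

f_max ≈ 7.22 kip/in; adequate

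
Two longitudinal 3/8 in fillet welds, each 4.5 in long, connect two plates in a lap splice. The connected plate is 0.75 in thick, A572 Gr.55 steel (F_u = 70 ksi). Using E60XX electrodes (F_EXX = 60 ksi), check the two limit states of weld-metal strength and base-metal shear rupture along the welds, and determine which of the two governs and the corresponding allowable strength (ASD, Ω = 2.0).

R_n/Ω ≈ 43 kip (weld metal governs)

t_e = 0.707 × 0.375 = 0.2651 in; L = 9 in.
Weld metal: R_n/Ω = (1/2.0) × 0.6 × 60 × 0.2651 × 9 = 42.95 kip.
Base metal (shear rupture): R_n/Ω = (1/2.0) × 0.6 × 70 × 0.75 × 9 = 141.8 kip.
Governing: weld metal.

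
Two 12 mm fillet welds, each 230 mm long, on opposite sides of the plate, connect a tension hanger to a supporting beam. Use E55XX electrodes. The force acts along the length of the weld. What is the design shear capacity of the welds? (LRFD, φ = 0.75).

φR_n ≈ 966 kN

E55XX → F_EXX = 550 MPa.
Effective throat t_e = 0.707 × 12 = 8.484 mm.
Total length L = 460 mm; A_we = 8.484 × 460 = 3903 mm².
F_nw = 0.6 F_EXX = 0.6 × 550 = 330 MPa.
φR_n = 0.75 × 330 × 3903 × 10⁻³ = 965.9 kN.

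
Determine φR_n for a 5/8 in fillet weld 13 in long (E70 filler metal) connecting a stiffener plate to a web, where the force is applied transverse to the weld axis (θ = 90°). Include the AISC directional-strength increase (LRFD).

E70XX → F_EXX = 70 ksi.
t_e = 0.707 × 0.625 = 0.4419 in; A_we = 0.4419 × 13 = 5.744 in².
Directional factor: 1.0 + 0.5 sin^1.5(90°) = 1.5.
F_nw = 0.6 × 70 × 1.5 = 63 ksi.
φR_n = 0.75 × 63 × 5.744 = 271.4 kips.

φR_n ≈ 271 kips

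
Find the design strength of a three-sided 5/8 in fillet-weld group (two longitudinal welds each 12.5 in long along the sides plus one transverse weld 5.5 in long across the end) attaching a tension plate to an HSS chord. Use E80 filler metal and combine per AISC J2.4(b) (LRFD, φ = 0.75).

φR_n ≈ 485 kips

E80XX → F_EXX = 80 ksi.
t_e = 0.707 × 0.625 = 0.4419 in.
R_nwl = 0.6 × 80 × 0.4419 × 25 = 530.2 kips (longitudinal, 2 welds).
R_nwt = 0.6 × 80 × 0.4419 × 5.5 = 116.7 kips (transverse, base value).
(i) R_nwl + R_nwt = 646.9 kips; (ii) 0.85 R_nwl + 1.5 R_nwt = 625.7 kips.
R_n = max = 646.9 kips [governs: (i)]; φR_n = 485.2 kips.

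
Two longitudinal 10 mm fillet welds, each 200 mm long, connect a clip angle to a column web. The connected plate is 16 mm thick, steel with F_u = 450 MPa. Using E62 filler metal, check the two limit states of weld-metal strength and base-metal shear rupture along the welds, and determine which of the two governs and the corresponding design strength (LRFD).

E62XX → F_EXX = 620 MPa.
t_e = 0.707 × 10 = 7.07 mm; L = 400 mm.
Weld metal: φR_n = 0.75 × 0.6 × 620 × 7.07 × 400 × 10⁻³ = 789 kN.
Base metal (shear rupture): φR_n = 0.75 × 0.6 × 450 × 16 × 400 × 10⁻³ = 1296 kN.
Governing: weld metal.

φR_n ≈ 789 kN (weld metal governs)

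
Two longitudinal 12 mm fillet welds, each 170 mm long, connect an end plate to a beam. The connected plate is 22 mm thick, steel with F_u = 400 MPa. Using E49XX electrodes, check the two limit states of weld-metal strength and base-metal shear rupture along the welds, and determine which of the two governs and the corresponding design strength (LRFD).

E49XX → F_EXX = 490 MPa.
t_e = 0.707 × 12 = 8.484 mm; L = 340 mm.
Weld metal: φR_n = 0.75 × 0.6 × 490 × 8.484 × 340 × 10⁻³ = 636 kN.
Base metal (shear rupture): φR_n = 0.75 × 0.6 × 400 × 22 × 340 × 10⁻³ = 1346 kN.
Governing: weld metal.

φR_n ≈ 636 kN (weld metal governs)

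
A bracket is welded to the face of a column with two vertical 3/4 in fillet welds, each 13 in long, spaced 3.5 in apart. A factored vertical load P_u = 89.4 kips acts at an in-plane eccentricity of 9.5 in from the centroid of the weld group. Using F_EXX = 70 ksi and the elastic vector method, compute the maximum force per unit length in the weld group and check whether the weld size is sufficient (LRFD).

Total weld length L_w = 26 in. Treat welds as unit-width lines.
Polar moment about centroid: J = 2[d³/12 + d(b/2)²] = 2[13³/12 + 13×1.75²] = 445.8 in³.
Direct shear f_v = P/L_w = 89.4 / 26 = 3.438 kip/in (vertical).
Torsion M = P·e = 89.4 × 9.5 = 849.3 kip·in.
Critical point at (x, y) = (1.75, 6.5) from centroid. f_tx = M·y/J = 12.38 kip/in; f_ty = M·x/J = 3.334 kip/in.
Resultant f_max = √[f_tx² + (f_v + f_ty)²] = √[12.38² + (3.438 + 3.334)²] = 14.11 kip/in.
Capacity per unit length: φr_n = 0.75 × 0.6 × 70 × (0.707 × 0.75) = 16.7 kip/in.
14.11 ≤ 16.7 → adequate.

f_max ≈ 14.1 kip/in; adequate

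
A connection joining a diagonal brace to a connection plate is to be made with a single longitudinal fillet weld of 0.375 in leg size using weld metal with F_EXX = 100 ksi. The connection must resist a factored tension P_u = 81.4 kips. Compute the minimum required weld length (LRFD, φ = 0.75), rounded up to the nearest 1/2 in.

Throat t_e = 0.707 × 0.375 = 0.2651 in.
φr_n = 0.75 × 0.6 × 100 × 0.2651 = 11.93 kips/in.
L_req = P_u / φr_n = 81.4 / 11.93 = 6.823 in total.
Round up → use L = 7 in.

L = 7 in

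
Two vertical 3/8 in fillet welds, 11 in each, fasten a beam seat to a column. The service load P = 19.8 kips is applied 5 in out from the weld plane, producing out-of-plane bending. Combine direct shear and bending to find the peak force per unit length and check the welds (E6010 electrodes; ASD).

f_max ≈ 2.61 kip/in; adequate

E60XX → F_EXX = 60 ksi.
L_w = 2 × 11 = 22 in; section modulus (unit throat) S = 2 × L²/6 = 40.33 in².
Direct shear f_v = P/L_w = 19.8/22 = 0.9 kip/in.
Moment M = P × e = 19.8 × 5 = 99 kip·in; bending f_b = M/S = 2.455 kip/in.
f_max = √(f_v² + f_b²) = √(0.9² + 2.455²) = 2.614 kip/in.
r_n/Ω = (1/2.0) × 0.6 × 60 × (0.707 × 0.375) = 4.772 kip/in → adequate.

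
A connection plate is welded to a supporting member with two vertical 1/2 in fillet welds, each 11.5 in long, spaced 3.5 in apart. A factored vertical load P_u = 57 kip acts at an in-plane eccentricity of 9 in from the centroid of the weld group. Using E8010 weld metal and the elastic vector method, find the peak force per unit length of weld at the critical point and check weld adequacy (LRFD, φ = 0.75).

f_max ≈ 10.5 kip/in; adequate

E80XX → F_EXX = 80 ksi.
Total weld length L_w = 23 in. Treat welds as unit-width lines.
Polar moment about centroid: J = 2[d³/12 + d(b/2)²] = 2[11.5³/12 + 11.5×1.75²] = 323.9 in³.
Direct shear f_v = P/L_w = 57 / 23 = 2.478 kip/in (vertical).
Torsion M = P·e = 57 × 9 = 513 kip·in.
Critical point at (x, y) = (1.75, 5.75) from centroid. f_tx = M·y/J = 9.107 kip/in; f_ty = M·x/J = 2.772 kip/in.
Resultant f_max = √[f_tx² + (f_v + f_ty)²] = √[9.107² + (2.478 + 2.772)²] = 10.51 kip/in.
Capacity per unit length: φr_n = 0.75 × 0.6 × 80 × (0.707 × 0.5) = 12.73 kip/in.
10.51 ≤ 12.73 → adequate.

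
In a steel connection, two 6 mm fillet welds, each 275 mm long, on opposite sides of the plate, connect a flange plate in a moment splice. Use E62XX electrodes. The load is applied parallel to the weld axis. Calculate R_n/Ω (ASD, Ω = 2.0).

E62XX → F_EXX = 620 MPa.
Effective throat t_e = 0.707 × 6 = 4.242 mm.
Total length L = 550 mm; A_we = 4.242 × 550 = 2333 mm².
F_nw = 0.6 F_EXX = 0.6 × 620 = 372 MPa.
R_n = 372 × 2333 × 10⁻³ = 867.9 kN; R_n/Ω = 867.9/2.0 = 434 kN.

R_n/Ω ≈ 434 kN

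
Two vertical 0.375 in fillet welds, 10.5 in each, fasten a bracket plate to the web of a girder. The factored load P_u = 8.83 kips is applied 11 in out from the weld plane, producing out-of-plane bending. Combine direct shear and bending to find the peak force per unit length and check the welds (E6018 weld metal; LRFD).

f_max ≈ 2.68 kip/in; adequate

E60XX → F_EXX = 60 ksi.
L_w = 2 × 10.5 = 21 in; section modulus (unit throat) S = 2 × L²/6 = 36.75 in².
Direct shear f_v = P/L_w = 8.83/21 = 0.4205 kip/in.
Moment M = P × e = 8.83 × 11 = 97.13 kip·in; bending f_b = M/S = 2.643 kip/in.
f_max = √(f_v² + f_b²) = √(0.4205² + 2.643²) = 2.676 kip/in.
φr_n = 0.75 × 0.6 × 60 × (0.707 × 0.375) = 7.158 kip/in → adequate.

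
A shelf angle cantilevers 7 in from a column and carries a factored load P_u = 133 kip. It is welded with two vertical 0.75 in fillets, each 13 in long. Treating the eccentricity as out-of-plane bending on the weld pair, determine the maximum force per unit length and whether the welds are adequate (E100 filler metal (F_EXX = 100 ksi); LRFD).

L_w = 2 × 13 = 26 in; section modulus (unit throat) S = 2 × L²/6 = 56.33 in².
Direct shear f_v = P/L_w = 133/26 = 5.115 kip/in.
Moment M = P × e = 133 × 7 = 931 kip·in; bending f_b = M/S = 16.53 kip/in.
f_max = √(f_v² + f_b²) = √(5.115² + 16.53²) = 17.3 kip/in.
φr_n = 0.75 × 0.6 × 100 × (0.707 × 0.75) = 23.86 kip/in → adequate.

f_max ≈ 17.3 kip/in; adequate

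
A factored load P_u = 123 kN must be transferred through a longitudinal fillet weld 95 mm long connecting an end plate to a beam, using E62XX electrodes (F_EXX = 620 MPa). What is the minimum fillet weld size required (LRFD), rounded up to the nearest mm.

Total weld length L = 95 mm.
Required throat t_e = P_u / (φ × 0.6 F_EXX × L) = 123 / (0.75 × 0.6 × 620 × 95 × 10⁻³) = 4.641 mm.
Required leg w = t_e / 0.707 = 6.564 mm → use 7 mm.

w = 7 mm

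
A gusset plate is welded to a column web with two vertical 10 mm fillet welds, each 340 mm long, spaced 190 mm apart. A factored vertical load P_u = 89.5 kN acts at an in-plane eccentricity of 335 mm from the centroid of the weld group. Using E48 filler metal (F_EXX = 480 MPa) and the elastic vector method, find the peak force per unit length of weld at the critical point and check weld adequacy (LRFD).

f_max ≈ 537 N/mm; adequate

Total weld length L_w = 680 mm. Treat welds as unit-width lines.
Polar moment about centroid: J = 2[d³/12 + d(b/2)²] = 2[340³/12 + 340×95²] = 12690000 mm³.
Direct shear f_v = P/L_w = 89.5×10³ / 680 = 131.6 N/mm (vertical).
Torsion M = P·e = 89.5×10³ × 335 = 29982000 N·mm.
Critical point at (x, y) = (95, 170) from centroid. f_tx = M·y/J = 401.7 N/mm; f_ty = M·x/J = 224.5 N/mm.
Resultant f_max = √[f_tx² + (f_v + f_ty)²] = √[401.7² + (131.6 + 224.5)²] = 536.8 N/mm.
Capacity per unit length: φr_n = 0.75 × 0.6 × 480 × (0.707 × 10) = 1527 N/mm.
536.8 ≤ 1527 → adequate.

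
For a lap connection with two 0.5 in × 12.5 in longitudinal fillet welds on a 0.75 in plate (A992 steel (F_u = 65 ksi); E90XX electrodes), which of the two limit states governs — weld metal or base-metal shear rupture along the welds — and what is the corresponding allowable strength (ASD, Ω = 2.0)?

E90XX → F_EXX = 90 ksi.
t_e = 0.707 × 0.5 = 0.3535 in; L = 25 in.
Weld metal: R_n/Ω = (1/2.0) × 0.6 × 90 × 0.3535 × 25 = 238.6 kips.
Base metal (shear rupture): R_n/Ω = (1/2.0) × 0.6 × 65 × 0.75 × 25 = 365.6 kips.
Governing: weld metal.

R_n/Ω ≈ 239 kips (weld metal governs)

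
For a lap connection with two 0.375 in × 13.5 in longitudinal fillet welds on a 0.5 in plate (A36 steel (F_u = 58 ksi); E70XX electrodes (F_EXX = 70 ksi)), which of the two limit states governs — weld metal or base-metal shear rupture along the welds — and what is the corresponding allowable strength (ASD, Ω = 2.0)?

R_n/Ω ≈ 150 kip (weld metal governs)

t_e = 0.707 × 0.375 = 0.2651 in; L = 27 in.
Weld metal: R_n/Ω = (1/2.0) × 0.6 × 70 × 0.2651 × 27 = 150.3 kip.
Base metal (shear rupture): R_n/Ω = (1/2.0) × 0.6 × 58 × 0.5 × 27 = 234.9 kip.
Governing: weld metal.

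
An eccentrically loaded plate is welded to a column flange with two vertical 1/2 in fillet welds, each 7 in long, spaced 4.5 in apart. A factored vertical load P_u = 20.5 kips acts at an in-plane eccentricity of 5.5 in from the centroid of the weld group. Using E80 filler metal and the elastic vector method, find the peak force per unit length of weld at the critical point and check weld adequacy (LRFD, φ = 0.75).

E80XX → F_EXX = 80 ksi.
Total weld length L_w = 14 in. Treat welds as unit-width lines.
Polar moment about centroid: J = 2[d³/12 + d(b/2)²] = 2[7³/12 + 7×2.25²] = 128 in³.
Direct shear f_v = P/L_w = 20.5 / 14 = 1.464 kip/in (vertical).
Torsion M = P·e = 20.5 × 5.5 = 112.75 kip·in.
Critical point at (x, y) = (2.25, 3.5) from centroid. f_tx = M·y/J = 3.082 kip/in; f_ty = M·x/J = 1.981 kip/in.
Resultant f_max = √[f_tx² + (f_v + f_ty)²] = √[3.082² + (1.464 + 1.981)²] = 4.623 kip/in.
Capacity per unit length: φr_n = 0.75 × 0.6 × 80 × (0.707 × 0.5) = 12.73 kip/in.
4.623 ≤ 12.73 → adequate.

f_max ≈ 4.62 kip/in; adequate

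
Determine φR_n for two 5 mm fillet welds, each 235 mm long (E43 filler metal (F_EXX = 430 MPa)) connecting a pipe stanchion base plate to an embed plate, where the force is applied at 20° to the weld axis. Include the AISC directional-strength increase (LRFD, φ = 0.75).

t_e = 0.707 × 5 = 3.535 mm; A_we = 3.535 × 470 = 1661 mm².
Directional factor: 1.0 + 0.5 sin^1.5(20°) = 1.1.
F_nw = 0.6 × 430 × 1.1 = 283.8 MPa.
φR_n = 0.75 × 283.8 × 1661 × 10⁻³ = 353.6 kN.

φR_n ≈ 354 kN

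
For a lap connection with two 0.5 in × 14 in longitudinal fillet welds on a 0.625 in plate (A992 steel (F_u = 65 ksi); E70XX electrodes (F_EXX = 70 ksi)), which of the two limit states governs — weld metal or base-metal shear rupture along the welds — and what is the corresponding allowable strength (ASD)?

t_e = 0.707 × 0.5 = 0.3535 in; L = 28 in.
Weld metal: R_n/Ω = (1/2.0) × 0.6 × 70 × 0.3535 × 28 = 207.9 kip.
Base metal (shear rupture): R_n/Ω = (1/2.0) × 0.6 × 65 × 0.625 × 28 = 341.2 kip.
Governing: weld metal.

R_n/Ω ≈ 208 kip (weld metal governs)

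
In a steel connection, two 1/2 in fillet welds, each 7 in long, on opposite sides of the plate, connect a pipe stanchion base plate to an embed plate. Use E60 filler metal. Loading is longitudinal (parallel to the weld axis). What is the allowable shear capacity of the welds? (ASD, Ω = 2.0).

R_n/Ω ≈ 89.1 kip

E60XX → F_EXX = 60 ksi.
Effective throat t_e = 0.707 × 0.5 = 0.3535 in.
Total length L = 14 in; A_we = 0.3535 × 14 = 4.949 in².
F_nw = 0.6 F_EXX = 0.6 × 60 = 36 ksi.
R_n = 36 × 4.949 = 178.2 kip; R_n/Ω = 178.2/2.0 = 89.08 kip.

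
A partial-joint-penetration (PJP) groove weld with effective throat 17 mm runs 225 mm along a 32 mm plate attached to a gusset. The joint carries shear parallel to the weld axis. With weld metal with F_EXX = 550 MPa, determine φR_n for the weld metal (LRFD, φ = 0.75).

φR_n ≈ 947 kN

Effective throat (given) t_e = 17 mm.
A_we = 17 × 225 = 3825 mm².
F_nw = 0.6 F_EXX = 330 MPa.
φR_n = 0.75 × 330 × 3825 × 10⁻³ = 946.7 kN.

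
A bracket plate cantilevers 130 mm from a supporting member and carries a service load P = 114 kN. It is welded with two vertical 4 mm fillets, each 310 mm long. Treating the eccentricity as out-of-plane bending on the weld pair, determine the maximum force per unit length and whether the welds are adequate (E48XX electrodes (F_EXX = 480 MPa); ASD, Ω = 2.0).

L_w = 2 × 310 = 620 mm; section modulus (unit throat) S = 2 × L²/6 = 32030 mm².
Direct shear f_v = P/L_w = 114×10³/620 = 183.9 N/mm.
Moment M = P × e = 114×10³ × 130 = 14820000 N·mm; bending f_b = M/S = 462.6 N/mm.
f_max = √(f_v² + f_b²) = √(183.9² + 462.6²) = 497.8 N/mm.
r_n/Ω = (1/2.0) × 0.6 × 480 × (0.707 × 4) = 407.2 N/mm → NOT adequate.

f_max ≈ 498 N/mm; NOT adequate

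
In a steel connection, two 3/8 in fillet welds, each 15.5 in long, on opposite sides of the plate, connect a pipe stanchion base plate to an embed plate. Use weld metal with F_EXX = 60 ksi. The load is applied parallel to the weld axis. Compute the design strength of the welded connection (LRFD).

φR_n ≈ 222 kips

Effective throat t_e = 0.707 × 0.375 = 0.2651 in.
Total length L = 31 in; A_we = 0.2651 × 31 = 8.219 in².
F_nw = 0.6 F_EXX = 0.6 × 60 = 36 ksi.
φR_n = 0.75 × 36 × 8.219 = 221.9 kips.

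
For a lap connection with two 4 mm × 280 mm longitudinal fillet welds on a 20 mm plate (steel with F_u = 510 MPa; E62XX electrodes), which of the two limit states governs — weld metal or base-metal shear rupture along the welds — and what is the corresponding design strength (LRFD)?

φR_n ≈ 442 kN (weld metal governs)

E62XX → F_EXX = 620 MPa.
t_e = 0.707 × 4 = 2.828 mm; L = 560 mm.
Weld metal: φR_n = 0.75 × 0.6 × 620 × 2.828 × 560 × 10⁻³ = 441.8 kN.
Base metal (shear rupture): φR_n = 0.75 × 0.6 × 510 × 20 × 560 × 10⁻³ = 2570 kN.
Governing: weld metal.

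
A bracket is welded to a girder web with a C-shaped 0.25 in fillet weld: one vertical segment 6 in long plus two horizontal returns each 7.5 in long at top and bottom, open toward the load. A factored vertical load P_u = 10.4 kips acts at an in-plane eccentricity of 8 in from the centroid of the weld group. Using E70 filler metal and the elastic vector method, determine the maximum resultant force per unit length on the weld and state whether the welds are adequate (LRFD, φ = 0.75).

E70XX → F_EXX = 70 ksi.
Total weld length L_w = 21 in. Treat welds as unit-width lines.
Centroid: x̄ = 2×7.5×3.75 / 21 = 2.679 in from the vertical weld.
Polar moment about centroid: J = I_x + I_y = [6³/12 + 2×7.5×3²] + [6×2.679² + 2(7.5³/12 + 7.5×1.071²)] = 283.6 in³.
Direct shear f_v = P/L_w = 10.4 / 21 = 0.4952 kip/in (vertical).
Torsion M = P·e = 10.4 × 8 = 83.2 kip·in.
Critical point at (x, y) = (4.821, 3) from centroid. f_tx = M·y/J = 0.8802 kip/in; f_ty = M·x/J = 1.415 kip/in.
Resultant f_max = √[f_tx² + (f_v + f_ty)²] = √[0.8802² + (0.4952 + 1.415)²] = 2.103 kip/in.
Capacity per unit length: φr_n = 0.75 × 0.6 × 70 × (0.707 × 0.25) = 5.568 kip/in.
2.103 ≤ 5.568 → adequate.

f_max ≈ 2.1 kip/in; adequate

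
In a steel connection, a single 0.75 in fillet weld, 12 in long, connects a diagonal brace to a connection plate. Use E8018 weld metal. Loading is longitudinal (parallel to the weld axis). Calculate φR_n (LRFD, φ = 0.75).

E80XX → F_EXX = 80 ksi.
Effective throat t_e = 0.707 × 0.75 = 0.5302 in.
Total length L = 12 in; A_we = 0.5302 × 12 = 6.363 in².
F_nw = 0.6 F_EXX = 0.6 × 80 = 48 ksi.
φR_n = 0.75 × 48 × 6.363 = 229.1 kips.

φR_n ≈ 229 kips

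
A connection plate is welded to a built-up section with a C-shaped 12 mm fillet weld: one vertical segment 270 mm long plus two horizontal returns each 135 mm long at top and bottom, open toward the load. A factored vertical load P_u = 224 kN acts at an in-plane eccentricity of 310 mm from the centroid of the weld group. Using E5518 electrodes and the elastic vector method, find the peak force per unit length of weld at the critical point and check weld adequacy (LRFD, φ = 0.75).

E55XX → F_EXX = 550 MPa.
Total weld length L_w = 540 mm. Treat welds as unit-width lines.
Centroid: x̄ = 2×135×67.5 / 540 = 33.75 mm from the vertical weld.
Polar moment about centroid: J = I_x + I_y = [270³/12 + 2×135×135²] + [270×33.75² + 2(135³/12 + 135×33.75²)] = 7586000 mm³.
Direct shear f_v = P/L_w = 224×10³ / 540 = 414.8 N/mm (vertical).
Torsion M = P·e = 224×10³ × 310 = 69440000 N·mm.
Critical point at (x, y) = (101.2, 135) from centroid. f_tx = M·y/J = 1236 N/mm; f_ty = M·x/J = 926.8 N/mm.
Resultant f_max = √[f_tx² + (f_v + f_ty)²] = √[1236² + (414.8 + 926.8)²] = 1824 N/mm.
Capacity per unit length: φr_n = 0.75 × 0.6 × 550 × (0.707 × 12) = 2100 N/mm.
1824 ≤ 2100 → adequate.

f_max ≈ 1820 N/mm; adequate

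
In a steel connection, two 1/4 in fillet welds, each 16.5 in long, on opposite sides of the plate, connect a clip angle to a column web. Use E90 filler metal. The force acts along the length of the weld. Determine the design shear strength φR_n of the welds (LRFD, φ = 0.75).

E90XX → F_EXX = 90 ksi.
Effective throat t_e = 0.707 × 0.25 = 0.1767 in.
Total length L = 33 in; A_we = 0.1767 × 33 = 5.833 in².
F_nw = 0.6 F_EXX = 0.6 × 90 = 54 ksi.
φR_n = 0.75 × 54 × 5.833 = 236.2 kip.

φR_n ≈ 236 kip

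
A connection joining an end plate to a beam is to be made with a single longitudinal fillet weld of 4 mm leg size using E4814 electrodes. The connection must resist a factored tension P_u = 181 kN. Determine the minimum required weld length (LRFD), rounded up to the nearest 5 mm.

E48XX → F_EXX = 480 MPa.
Throat t_e = 0.707 × 4 = 2.828 mm.
φr_n = 0.75 × 0.6 × 480 × 2.828 × 10⁻³ = 0.6108 kN/mm.
L_req = P_u / φr_n = 181 / 0.6108 = 296.3 mm total.
Round up → use L = 300 mm.

L = 300 mm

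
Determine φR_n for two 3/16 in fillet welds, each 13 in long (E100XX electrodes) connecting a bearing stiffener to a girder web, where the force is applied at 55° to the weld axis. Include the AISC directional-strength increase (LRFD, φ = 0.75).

φR_n ≈ 213 kip

E100XX → F_EXX = 100 ksi.
t_e = 0.707 × 0.1875 = 0.1326 in; A_we = 0.1326 × 26 = 3.447 in².
Directional factor: 1.0 + 0.5 sin^1.5(55°) = 1.371.
F_nw = 0.6 × 100 × 1.371 = 82.24 ksi.
φR_n = 0.75 × 82.24 × 3.447 = 212.6 kip.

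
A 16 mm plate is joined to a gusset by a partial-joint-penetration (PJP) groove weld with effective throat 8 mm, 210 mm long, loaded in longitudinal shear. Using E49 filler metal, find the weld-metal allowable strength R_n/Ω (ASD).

E49XX → F_EXX = 490 MPa.
Effective throat (given) t_e = 8 mm.
A_we = 8 × 210 = 1680 mm².
F_nw = 0.6 F_EXX = 294 MPa.
R_n/Ω = (294 × 1680) / 2.0 × 10⁻³ = 247 kN.

R_n/Ω ≈ 247 kN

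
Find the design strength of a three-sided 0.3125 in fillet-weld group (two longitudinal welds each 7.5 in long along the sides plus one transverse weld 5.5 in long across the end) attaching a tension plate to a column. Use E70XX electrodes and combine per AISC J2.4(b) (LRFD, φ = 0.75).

E70XX → F_EXX = 70 ksi.
t_e = 0.707 × 0.3125 = 0.2209 in.
R_nwl = 0.6 × 70 × 0.2209 × 15 = 139.2 kip (longitudinal, 2 welds).
R_nwt = 0.6 × 70 × 0.2209 × 5.5 = 51.04 kip (transverse, base value).
(i) R_nwl + R_nwt = 190.2 kip; (ii) 0.85 R_nwl + 1.5 R_nwt = 194.9 kip.
R_n = max = 194.9 kip [governs: (ii)]; φR_n = 146.2 kip.

φR_n ≈ 146 kip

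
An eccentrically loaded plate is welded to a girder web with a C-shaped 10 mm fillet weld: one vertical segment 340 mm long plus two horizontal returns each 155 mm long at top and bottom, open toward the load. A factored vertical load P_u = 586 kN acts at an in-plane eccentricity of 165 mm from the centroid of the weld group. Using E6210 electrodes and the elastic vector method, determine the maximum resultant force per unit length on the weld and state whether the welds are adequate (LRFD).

f_max ≈ 2100 N/mm; NOT adequate

E62XX → F_EXX = 620 MPa.
Total weld length L_w = 650 mm. Treat welds as unit-width lines.
Centroid: x̄ = 2×155×77.5 / 650 = 36.96 mm from the vertical weld.
Polar moment about centroid: J = I_x + I_y = [340³/12 + 2×155×170²] + [340×36.96² + 2(155³/12 + 155×40.54²)] = 13830000 mm³.
Direct shear f_v = P/L_w = 586×10³ / 650 = 901.5 N/mm (vertical).
Torsion M = P·e = 586×10³ × 165 = 96690000 N·mm.
Critical point at (x, y) = (118, 170) from centroid. f_tx = M·y/J = 1189 N/mm; f_ty = M·x/J = 825.3 N/mm.
Resultant f_max = √[f_tx² + (f_v + f_ty)²] = √[1189² + (901.5 + 825.3)²] = 2096 N/mm.
Capacity per unit length: φr_n = 0.75 × 0.6 × 620 × (0.707 × 10) = 1973 N/mm.
2096 > 1973 → NOT adequate.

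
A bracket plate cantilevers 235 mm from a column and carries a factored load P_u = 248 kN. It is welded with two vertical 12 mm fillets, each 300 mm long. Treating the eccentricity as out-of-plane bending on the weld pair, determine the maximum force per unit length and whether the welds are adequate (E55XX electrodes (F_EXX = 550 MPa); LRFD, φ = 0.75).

f_max ≈ 1990 N/mm; adequate

L_w = 2 × 300 = 600 mm; section modulus (unit throat) S = 2 × L²/6 = 30000 mm².
Direct shear f_v = P/L_w = 248×10³/600 = 413.3 N/mm.
Moment M = P × e = 248×10³ × 235 = 58280000 N·mm; bending f_b = M/S = 1943 N/mm.
f_max = √(f_v² + f_b²) = √(413.3² + 1943²) = 1986 N/mm.
φr_n = 0.75 × 0.6 × 550 × (0.707 × 12) = 2100 N/mm → adequate.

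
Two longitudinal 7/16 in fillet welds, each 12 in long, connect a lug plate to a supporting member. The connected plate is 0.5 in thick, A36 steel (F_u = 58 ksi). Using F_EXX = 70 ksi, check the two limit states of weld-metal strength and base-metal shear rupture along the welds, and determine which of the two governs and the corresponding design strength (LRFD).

t_e = 0.707 × 0.4375 = 0.3093 in; L = 24 in.
Weld metal: φR_n = 0.75 × 0.6 × 70 × 0.3093 × 24 = 233.8 kips.
Base metal (shear rupture): φR_n = 0.75 × 0.6 × 58 × 0.5 × 24 = 313.2 kips.
Governing: weld metal.

φR_n ≈ 234 kips (weld metal governs)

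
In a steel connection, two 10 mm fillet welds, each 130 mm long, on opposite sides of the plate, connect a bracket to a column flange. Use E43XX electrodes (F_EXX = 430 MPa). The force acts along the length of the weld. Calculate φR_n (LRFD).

φR_n ≈ 356 kN

Effective throat t_e = 0.707 × 10 = 7.07 mm.
Total length L = 260 mm; A_we = 7.07 × 260 = 1838 mm².
F_nw = 0.6 F_EXX = 0.6 × 430 = 258 MPa.
φR_n = 0.75 × 258 × 1838 × 10⁻³ = 355.7 kN.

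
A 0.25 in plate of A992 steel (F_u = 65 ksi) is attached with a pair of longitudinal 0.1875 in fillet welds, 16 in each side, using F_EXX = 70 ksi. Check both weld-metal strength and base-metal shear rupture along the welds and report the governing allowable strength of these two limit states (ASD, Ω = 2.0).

R_n/Ω ≈ 89.1 kip (weld metal governs)

t_e = 0.707 × 0.1875 = 0.1326 in; L = 32 in.
Weld metal: R_n/Ω = (1/2.0) × 0.6 × 70 × 0.1326 × 32 = 89.08 kip.
Base metal (shear rupture): R_n/Ω = (1/2.0) × 0.6 × 65 × 0.25 × 32 = 156 kip.
Governing: weld metal.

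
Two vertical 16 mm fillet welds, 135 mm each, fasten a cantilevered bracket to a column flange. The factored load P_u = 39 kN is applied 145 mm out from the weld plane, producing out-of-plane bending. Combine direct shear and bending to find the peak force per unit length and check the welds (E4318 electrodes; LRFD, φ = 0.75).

f_max ≈ 942 N/mm; adequate

E43XX → F_EXX = 430 MPa.
L_w = 2 × 135 = 270 mm; section modulus (unit throat) S = 2 × L²/6 = 6075 mm².
Direct shear f_v = P/L_w = 39×10³/270 = 144.4 N/mm.
Moment M = P × e = 39×10³ × 145 = 5655000 N·mm; bending f_b = M/S = 930.9 N/mm.
f_max = √(f_v² + f_b²) = √(144.4² + 930.9²) = 942 N/mm.
φr_n = 0.75 × 0.6 × 430 × (0.707 × 16) = 2189 N/mm → adequate.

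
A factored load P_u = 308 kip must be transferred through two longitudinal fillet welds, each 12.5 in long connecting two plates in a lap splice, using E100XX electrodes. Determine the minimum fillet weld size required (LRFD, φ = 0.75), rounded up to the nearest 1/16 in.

E100XX → F_EXX = 100 ksi.
Total weld length L = 25 in.
Required throat t_e = P_u / (φ × 0.6 F_EXX × L) = 308 / (0.75 × 0.6 × 100 × 25) = 0.2738 in.
Required leg w = t_e / 0.707 = 0.3872 in → use 7/16 in.

w = 7/16 in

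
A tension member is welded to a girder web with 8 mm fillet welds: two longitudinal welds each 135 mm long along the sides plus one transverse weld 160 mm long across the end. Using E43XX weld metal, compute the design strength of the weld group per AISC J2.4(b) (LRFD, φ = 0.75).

φR_n ≈ 514 kN

E43XX → F_EXX = 430 MPa.
t_e = 0.707 × 8 = 5.656 mm.
R_nwl = 0.6 × 430 × 5.656 × 270 × 10⁻³ = 394 kN (longitudinal, 2 welds).
R_nwt = 0.6 × 430 × 5.656 × 160 × 10⁻³ = 233.5 kN (transverse, base value).
(i) R_nwl + R_nwt = 627.5 kN; (ii) 0.85 R_nwl + 1.5 R_nwt = 685.1 kN.
R_n = max = 685.1 kN [governs: (ii)]; φR_n = 513.8 kN.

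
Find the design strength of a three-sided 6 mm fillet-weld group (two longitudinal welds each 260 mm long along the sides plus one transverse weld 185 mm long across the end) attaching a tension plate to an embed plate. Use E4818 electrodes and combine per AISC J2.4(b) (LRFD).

E48XX → F_EXX = 480 MPa.
t_e = 0.707 × 6 = 4.242 mm.
R_nwl = 0.6 × 480 × 4.242 × 520 × 10⁻³ = 635.3 kN (longitudinal, 2 welds).
R_nwt = 0.6 × 480 × 4.242 × 185 × 10⁻³ = 226 kN (transverse, base value).
(i) R_nwl + R_nwt = 861.3 kN; (ii) 0.85 R_nwl + 1.5 R_nwt = 879 kN.
R_n = max = 879 kN [governs: (ii)]; φR_n = 659.3 kN.

φR_n ≈ 659 kN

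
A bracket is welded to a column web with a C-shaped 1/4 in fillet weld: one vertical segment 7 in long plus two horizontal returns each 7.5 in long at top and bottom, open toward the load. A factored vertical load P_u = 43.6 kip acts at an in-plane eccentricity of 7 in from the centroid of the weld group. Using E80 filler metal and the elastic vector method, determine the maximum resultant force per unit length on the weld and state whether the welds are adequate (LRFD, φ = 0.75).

f_max ≈ 7 kip/in; NOT adequate

E80XX → F_EXX = 80 ksi.
Total weld length L_w = 22 in. Treat welds as unit-width lines.
Centroid: x̄ = 2×7.5×3.75 / 22 = 2.557 in from the vertical weld.
Polar moment about centroid: J = I_x + I_y = [7³/12 + 2×7.5×3.5²] + [7×2.557² + 2(7.5³/12 + 7.5×1.193²)] = 349.8 in³.
Direct shear f_v = P/L_w = 43.6 / 22 = 1.982 kip/in (vertical).
Torsion M = P·e = 43.6 × 7 = 305.2 kip·in.
Critical point at (x, y) = (4.943, 3.5) from centroid. f_tx = M·y/J = 3.054 kip/in; f_ty = M·x/J = 4.313 kip/in.
Resultant f_max = √[f_tx² + (f_v + f_ty)²] = √[3.054² + (1.982 + 4.313)²] = 6.997 kip/in.
Capacity per unit length: φr_n = 0.75 × 0.6 × 80 × (0.707 × 0.25) = 6.363 kip/in.
6.997 > 6.363 → NOT adequate.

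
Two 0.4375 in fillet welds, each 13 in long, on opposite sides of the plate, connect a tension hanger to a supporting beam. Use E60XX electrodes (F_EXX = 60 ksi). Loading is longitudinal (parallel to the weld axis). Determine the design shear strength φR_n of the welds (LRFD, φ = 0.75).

Effective throat t_e = 0.707 × 0.4375 = 0.3093 in.
Total length L = 26 in; A_we = 0.3093 × 26 = 8.042 in².
F_nw = 0.6 F_EXX = 0.6 × 60 = 36 ksi.
φR_n = 0.75 × 36 × 8.042 = 217.1 kips.

φR_n ≈ 217 kips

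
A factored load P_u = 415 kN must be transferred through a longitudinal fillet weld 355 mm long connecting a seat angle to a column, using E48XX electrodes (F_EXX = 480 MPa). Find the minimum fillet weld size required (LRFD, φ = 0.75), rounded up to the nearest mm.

w = 8 mm

Total weld length L = 355 mm.
Required throat t_e = P_u / (φ × 0.6 F_EXX × L) = 415 / (0.75 × 0.6 × 480 × 355 × 10⁻³) = 5.412 mm.
Required leg w = t_e / 0.707 = 7.655 mm → use 8 mm.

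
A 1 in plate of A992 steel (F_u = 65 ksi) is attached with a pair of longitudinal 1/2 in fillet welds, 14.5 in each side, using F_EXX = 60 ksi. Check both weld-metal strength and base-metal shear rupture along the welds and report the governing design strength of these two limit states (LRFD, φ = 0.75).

t_e = 0.707 × 0.5 = 0.3535 in; L = 29 in.
Weld metal: φR_n = 0.75 × 0.6 × 60 × 0.3535 × 29 = 276.8 kip.
Base metal (shear rupture): φR_n = 0.75 × 0.6 × 65 × 1 × 29 = 848.2 kip.
Governing: weld metal.

φR_n ≈ 277 kip (weld metal governs)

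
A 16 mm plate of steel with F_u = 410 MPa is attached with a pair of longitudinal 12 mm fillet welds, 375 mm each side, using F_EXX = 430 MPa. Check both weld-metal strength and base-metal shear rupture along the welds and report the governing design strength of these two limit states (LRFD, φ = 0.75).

φR_n ≈ 1230 kN (weld metal governs)

t_e = 0.707 × 12 = 8.484 mm; L = 750 mm.
Weld metal: φR_n = 0.75 × 0.6 × 430 × 8.484 × 750 × 10⁻³ = 1231 kN.
Base metal (shear rupture): φR_n = 0.75 × 0.6 × 410 × 16 × 750 × 10⁻³ = 2214 kN.
Governing: weld metal.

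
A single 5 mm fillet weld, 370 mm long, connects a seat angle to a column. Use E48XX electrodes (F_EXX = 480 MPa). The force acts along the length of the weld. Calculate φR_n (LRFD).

φR_n ≈ 283 kN

Effective throat t_e = 0.707 × 5 = 3.535 mm.
Total length L = 370 mm; A_we = 3.535 × 370 = 1308 mm².
F_nw = 0.6 F_EXX = 0.6 × 480 = 288 MPa.
φR_n = 0.75 × 288 × 1308 × 10⁻³ = 282.5 kN.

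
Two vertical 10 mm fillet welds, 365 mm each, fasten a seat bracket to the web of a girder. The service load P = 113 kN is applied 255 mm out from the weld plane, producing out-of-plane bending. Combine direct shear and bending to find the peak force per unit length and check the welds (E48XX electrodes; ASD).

E48XX → F_EXX = 480 MPa.
L_w = 2 × 365 = 730 mm; section modulus (unit throat) S = 2 × L²/6 = 44410 mm².
Direct shear f_v = P/L_w = 113×10³/730 = 154.8 N/mm.
Moment M = P × e = 113×10³ × 255 = 28815000 N·mm; bending f_b = M/S = 648.9 N/mm.
f_max = √(f_v² + f_b²) = √(154.8² + 648.9²) = 667.1 N/mm.
r_n/Ω = (1/2.0) × 0.6 × 480 × (0.707 × 10) = 1018 N/mm → adequate.

f_max ≈ 667 N/mm; adequate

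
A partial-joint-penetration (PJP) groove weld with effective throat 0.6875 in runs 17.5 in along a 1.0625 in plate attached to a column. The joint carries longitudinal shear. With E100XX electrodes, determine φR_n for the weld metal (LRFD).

E100XX → F_EXX = 100 ksi.
Effective throat (given) t_e = 0.6875 in.
A_we = 0.6875 × 17.5 = 12.03 in².
F_nw = 0.6 F_EXX = 60 ksi.
φR_n = 0.75 × 60 × 12.03 = 541.4 kips.

φR_n ≈ 541 kips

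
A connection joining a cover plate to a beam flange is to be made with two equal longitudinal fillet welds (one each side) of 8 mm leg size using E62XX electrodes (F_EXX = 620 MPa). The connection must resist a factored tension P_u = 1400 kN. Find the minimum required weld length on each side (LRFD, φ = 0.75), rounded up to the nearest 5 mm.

L = 445 mm on each side

Throat t_e = 0.707 × 8 = 5.656 mm.
φr_n = 0.75 × 0.6 × 620 × 5.656 × 10⁻³ = 1.578 kN/mm.
L_req = P_u / φr_n = 1400 / 1.578 = 887.2 mm total.
Per side: 887.2 / 2 = 443.6 mm.
Round up → use L = 445 mm on each side.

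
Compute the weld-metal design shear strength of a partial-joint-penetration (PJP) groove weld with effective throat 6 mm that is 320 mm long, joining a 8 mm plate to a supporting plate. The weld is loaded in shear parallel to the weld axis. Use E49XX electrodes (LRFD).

E49XX → F_EXX = 490 MPa.
Effective throat (given) t_e = 6 mm.
A_we = 6 × 320 = 1920 mm².
F_nw = 0.6 F_EXX = 294 MPa.
φR_n = 0.75 × 294 × 1920 × 10⁻³ = 423.4 kN.

φR_n ≈ 423 kN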